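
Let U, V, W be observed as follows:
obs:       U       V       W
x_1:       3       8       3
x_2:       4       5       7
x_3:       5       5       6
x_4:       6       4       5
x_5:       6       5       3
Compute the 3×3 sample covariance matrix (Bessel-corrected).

Step 1 — column means:
  mean(U) = (3 + 4 + 5 + 6 + 6) / 5 = 24/5 = 4.8
  mean(V) = (8 + 5 + 5 + 4 + 5) / 5 = 27/5 = 5.4
  mean(W) = (3 + 7 + 6 + 5 + 3) / 5 = 24/5 = 4.8

Step 2 — sample covariance S[i,j] = (1/(n-1)) · Σ_k (x_{k,i} - mean_i) · (x_{k,j} - mean_j), with n-1 = 4.
  S[U,U] = ((-1.8)·(-1.8) + (-0.8)·(-0.8) + (0.2)·(0.2) + (1.2)·(1.2) + (1.2)·(1.2)) / 4 = 6.8/4 = 1.7
  S[U,V] = ((-1.8)·(2.6) + (-0.8)·(-0.4) + (0.2)·(-0.4) + (1.2)·(-1.4) + (1.2)·(-0.4)) / 4 = -6.6/4 = -1.65
  S[U,W] = ((-1.8)·(-1.8) + (-0.8)·(2.2) + (0.2)·(1.2) + (1.2)·(0.2) + (1.2)·(-1.8)) / 4 = -0.2/4 = -0.05
  S[V,V] = ((2.6)·(2.6) + (-0.4)·(-0.4) + (-0.4)·(-0.4) + (-1.4)·(-1.4) + (-0.4)·(-0.4)) / 4 = 9.2/4 = 2.3
  S[V,W] = ((2.6)·(-1.8) + (-0.4)·(2.2) + (-0.4)·(1.2) + (-1.4)·(0.2) + (-0.4)·(-1.8)) / 4 = -5.6/4 = -1.4
  S[W,W] = ((-1.8)·(-1.8) + (2.2)·(2.2) + (1.2)·(1.2) + (0.2)·(0.2) + (-1.8)·(-1.8)) / 4 = 12.8/4 = 3.2

S is symmetric (S[j,i] = S[i,j]). Assembling:

S = [[1.7, -1.65, -0.05],
 [-1.65, 2.3, -1.4],
 [-0.05, -1.4, 3.2]]


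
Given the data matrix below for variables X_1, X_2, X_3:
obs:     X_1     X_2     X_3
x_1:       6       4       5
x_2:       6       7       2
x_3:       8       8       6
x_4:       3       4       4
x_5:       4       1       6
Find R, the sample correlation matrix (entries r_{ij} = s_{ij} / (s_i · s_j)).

Step 1 — column means:
  mean(X_1) = (6 + 6 + 8 + 3 + 4) / 5 = 27/5 = 5.4
  mean(X_2) = (4 + 7 + 8 + 4 + 1) / 5 = 24/5 = 4.8
  mean(X_3) = (5 + 2 + 6 + 4 + 6) / 5 = 23/5 = 4.6

Step 2 — sample variances and covariances s[i,j] = (1/(n-1)) · Σ_k (x_{k,i} - mean_i) · (x_{k,j} - mean_j), with n-1 = 4:
  s[X_1,X_1] = ((0.6)·(0.6) + (0.6)·(0.6) + (2.6)·(2.6) + (-2.4)·(-2.4) + (-1.4)·(-1.4)) / 4 = 15.2/4 = 3.8
  s[X_1,X_2] = ((0.6)·(-0.8) + (0.6)·(2.2) + (2.6)·(3.2) + (-2.4)·(-0.8) + (-1.4)·(-3.8)) / 4 = 16.4/4 = 4.1
  s[X_1,X_3] = ((0.6)·(0.4) + (0.6)·(-2.6) + (2.6)·(1.4) + (-2.4)·(-0.6) + (-1.4)·(1.4)) / 4 = 1.8/4 = 0.45
  s[X_2,X_2] = ((-0.8)·(-0.8) + (2.2)·(2.2) + (3.2)·(3.2) + (-0.8)·(-0.8) + (-3.8)·(-3.8)) / 4 = 30.8/4 = 7.7
  s[X_2,X_3] = ((-0.8)·(0.4) + (2.2)·(-2.6) + (3.2)·(1.4) + (-0.8)·(-0.6) + (-3.8)·(1.4)) / 4 = -6.4/4 = -1.6
  s[X_3,X_3] = ((0.4)·(0.4) + (-2.6)·(-2.6) + (1.4)·(1.4) + (-0.6)·(-0.6) + (1.4)·(1.4)) / 4 = 11.2/4 = 2.8
  Sample standard deviations s_i = √(s[i,i]):
  s(X_1) = √(3.8) = 1.9494
  s(X_2) = √(7.7) = 2.7749
  s(X_3) = √(2.8) = 1.6733

Step 3 — r_{ij} = s_{ij} / (s_i · s_j):
  r[X_1,X_1] = 1 (diagonal).
  r[X_1,X_2] = 4.1 / (1.9494 · 2.7749) = 4.1 / 5.4093 = 0.758
  r[X_1,X_3] = 0.45 / (1.9494 · 1.6733) = 0.45 / 3.2619 = 0.138
  r[X_2,X_2] = 1 (diagonal).
  r[X_2,X_3] = -1.6 / (2.7749 · 1.6733) = -1.6 / 4.6433 = -0.3446
  r[X_3,X_3] = 1 (diagonal).

R is symmetric with unit diagonal. Assembling:

R = [[1, 0.758, 0.138],
 [0.758, 1, -0.3446],
 [0.138, -0.3446, 1]]


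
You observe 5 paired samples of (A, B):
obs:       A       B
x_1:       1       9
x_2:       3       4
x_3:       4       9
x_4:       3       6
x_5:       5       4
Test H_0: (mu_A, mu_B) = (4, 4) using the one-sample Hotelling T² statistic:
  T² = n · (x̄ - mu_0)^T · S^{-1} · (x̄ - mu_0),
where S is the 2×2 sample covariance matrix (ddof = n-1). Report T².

Step 1 — sample mean vector:
  mean(A) = (1 + 3 + 4 + 3 + 5) / 5 = 16/5 = 3.2
  mean(B) = (9 + 4 + 9 + 6 + 4) / 5 = 32/5 = 6.4
  x̄ = (3.2, 6.4),  deviation x̄ - mu_0 = (3.2, 6.4) - (4, 4) = (-0.8, 2.4).

Step 2 — sample covariance matrix, S[i,j] = (1/(n-1)) · Σ_k (x_{k,i} - mean_i) · (x_{k,j} - mean_j), divisor n-1 = 4:
  S[A,A] = ((-2.2)·(-2.2) + (-0.2)·(-0.2) + (0.8)·(0.8) + (-0.2)·(-0.2) + (1.8)·(1.8)) / 4 = 8.8/4 = 2.2
  S[A,B] = ((-2.2)·(2.6) + (-0.2)·(-2.4) + (0.8)·(2.6) + (-0.2)·(-0.4) + (1.8)·(-2.4)) / 4 = -7.4/4 = -1.85
  S[B,B] = ((2.6)·(2.6) + (-2.4)·(-2.4) + (2.6)·(2.6) + (-0.4)·(-0.4) + (-2.4)·(-2.4)) / 4 = 25.2/4 = 6.3
  S = [[2.2, -1.85],
 [-1.85, 6.3]].

Step 3 — invert S. det(S) = 2.2·6.3 - (-1.85)² = 10.4375.
  S^{-1} = (1/det) · [[d, -b], [-b, a]] = [[0.6036, 0.1772],
 [0.1772, 0.2108]].

Step 4 — quadratic form (x̄ - mu_0)^T · S^{-1} · (x̄ - mu_0):
  S^{-1} · (x̄ - mu_0) = (-0.0575, 0.3641),
  (x̄ - mu_0)^T · [...] = (-0.8)·(-0.0575) + (2.4)·(0.3641) = 0.9198.

Step 5 — scale by n: T² = 5 · 0.9198 = 4.5988.

T² ≈ 4.5988


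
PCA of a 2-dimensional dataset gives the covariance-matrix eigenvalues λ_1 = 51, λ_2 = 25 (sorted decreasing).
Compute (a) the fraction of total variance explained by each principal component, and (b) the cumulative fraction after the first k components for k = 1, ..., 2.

Step 1 — total variance = trace(Sigma) = Σ λ_i = 51 + 25 = 76.

Step 2 — fraction explained by component i = λ_i / Σ λ:
  PC1: 51/76 = 0.6711
  PC2: 25/76 = 0.3289

Step 3 — cumulative fraction after k components = (λ_1 + ... + λ_k) / Σ λ:
  k = 1: 51/76 = 0.6711
  k = 2: (51 + 25)/76 = 76/76 = 1

Summary (fraction, with percent):

explained: PC1 0.6711 (67.11%), PC2 0.3289 (32.89%);  cumulative: 0.6711, 1


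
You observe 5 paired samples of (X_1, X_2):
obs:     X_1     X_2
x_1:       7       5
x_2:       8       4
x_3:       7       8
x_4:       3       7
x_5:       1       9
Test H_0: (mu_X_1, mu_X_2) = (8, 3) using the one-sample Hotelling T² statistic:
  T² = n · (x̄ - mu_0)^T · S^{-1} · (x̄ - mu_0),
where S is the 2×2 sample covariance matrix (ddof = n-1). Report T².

Step 1 — sample mean vector:
  mean(X_1) = (7 + 8 + 7 + 3 + 1) / 5 = 26/5 = 5.2
  mean(X_2) = (5 + 4 + 8 + 7 + 9) / 5 = 33/5 = 6.6
  x̄ = (5.2, 6.6),  deviation x̄ - mu_0 = (5.2, 6.6) - (8, 3) = (-2.8, 3.6).

Step 2 — sample covariance matrix, S[i,j] = (1/(n-1)) · Σ_k (x_{k,i} - mean_i) · (x_{k,j} - mean_j), divisor n-1 = 4:
  S[X_1,X_1] = ((1.8)·(1.8) + (2.8)·(2.8) + (1.8)·(1.8) + (-2.2)·(-2.2) + (-4.2)·(-4.2)) / 4 = 36.8/4 = 9.2
  S[X_1,X_2] = ((1.8)·(-1.6) + (2.8)·(-2.6) + (1.8)·(1.4) + (-2.2)·(0.4) + (-4.2)·(2.4)) / 4 = -18.6/4 = -4.65
  S[X_2,X_2] = ((-1.6)·(-1.6) + (-2.6)·(-2.6) + (1.4)·(1.4) + (0.4)·(0.4) + (2.4)·(2.4)) / 4 = 17.2/4 = 4.3
  S = [[9.2, -4.65],
 [-4.65, 4.3]].

Step 3 — invert S. det(S) = 9.2·4.3 - (-4.65)² = 17.9375.
  S^{-1} = (1/det) · [[d, -b], [-b, a]] = [[0.2397, 0.2592],
 [0.2592, 0.5129]].

Step 4 — quadratic form (x̄ - mu_0)^T · S^{-1} · (x̄ - mu_0):
  S^{-1} · (x̄ - mu_0) = (0.262, 1.1206),
  (x̄ - mu_0)^T · [...] = (-2.8)·(0.262) + (3.6)·(1.1206) = 3.3003.

Step 5 — scale by n: T² = 5 · 3.3003 = 16.5017.

T² ≈ 16.5017


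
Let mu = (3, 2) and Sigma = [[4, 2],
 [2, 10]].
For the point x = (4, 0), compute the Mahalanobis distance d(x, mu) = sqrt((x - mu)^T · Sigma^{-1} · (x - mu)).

Step 1 — centre the observation: (x - mu) = (1, -2).

Step 2 — invert Sigma. det(Sigma) = 4·10 - (2)² = 36.
  Sigma^{-1} = (1/det) · [[d, -b], [-b, a]] = [[0.2778, -0.0556],
 [-0.0556, 0.1111]].

Step 3 — form the quadratic (x - mu)^T · Sigma^{-1} · (x - mu):
  Sigma^{-1} · (x - mu) = (0.3889, -0.2778).
  (x - mu)^T · [Sigma^{-1} · (x - mu)] = (1)·(0.3889) + (-2)·(-0.2778) = 0.9444.

Step 4 — take square root: d = √(0.9444) ≈ 0.9718.

d(x, mu) = √(0.9444) ≈ 0.9718


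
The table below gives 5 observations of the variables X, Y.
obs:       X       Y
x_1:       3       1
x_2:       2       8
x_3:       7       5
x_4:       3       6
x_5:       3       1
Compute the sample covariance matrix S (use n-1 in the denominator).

Step 1 — column means:
  mean(X) = (3 + 2 + 7 + 3 + 3) / 5 = 18/5 = 3.6
  mean(Y) = (1 + 8 + 5 + 6 + 1) / 5 = 21/5 = 4.2

Step 2 — sample covariance S[i,j] = (1/(n-1)) · Σ_k (x_{k,i} - mean_i) · (x_{k,j} - mean_j), with n-1 = 4.
  S[X,X] = ((-0.6)·(-0.6) + (-1.6)·(-1.6) + (3.4)·(3.4) + (-0.6)·(-0.6) + (-0.6)·(-0.6)) / 4 = 15.2/4 = 3.8
  S[X,Y] = ((-0.6)·(-3.2) + (-1.6)·(3.8) + (3.4)·(0.8) + (-0.6)·(1.8) + (-0.6)·(-3.2)) / 4 = -0.6/4 = -0.15
  S[Y,Y] = ((-3.2)·(-3.2) + (3.8)·(3.8) + (0.8)·(0.8) + (1.8)·(1.8) + (-3.2)·(-3.2)) / 4 = 38.8/4 = 9.7

S is symmetric (S[j,i] = S[i,j]). Assembling:

S = [[3.8, -0.15],
 [-0.15, 9.7]]


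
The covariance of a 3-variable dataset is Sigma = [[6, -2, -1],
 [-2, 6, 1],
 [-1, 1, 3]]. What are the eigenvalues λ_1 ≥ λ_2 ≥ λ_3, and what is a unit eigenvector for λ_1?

Step 1 — characteristic polynomial p(λ) = det(λI - Sigma) = λ³ - tr·λ² + c_1·λ - det, where tr = trace, c_1 = sum of the principal 2×2 minors, det = det(Sigma):
  tr = 6 + 6 + 3 = 15,
  c_1 = (6·6 - (-2)²) + (6·3 - (-1)²) + (6·3 - (1)²) = 32 + 17 + 17 = 66,
  det = 6·(6·3 - (1)²) - (-2)·((-2)·3 - (1)·(-1)) + (-1)·((-2)·(1) - 6·(-1)) = 6·(17) - (-2)·(-5) + (-1)·(4) = 88.
  So p(λ) = λ³ - 15λ² + 66λ - 88.
Step 2 — look for an integer root (rational root theorem: any rational root is an integer divisor of 88). Testing λ = 4:
  p(4) = 64 - 240 + 264 - 88 = 0  ✓
  Dividing out (λ - 4): p(λ) = (λ - 4)(λ² - 11λ + 22).
Step 3 — remaining eigenvalues from the quadratic λ² - 11λ + 22 = 0:
  Δ = 11² - 4·22 = 121 - 88 = 33,  λ = (11 ± √33)/2 = (11 ± 5.7446)/2 ≈ 8.3723 or 2.6277.
  Sorted: λ_1 = 8.3723,  λ_2 = 4,  λ_3 = 2.6277  (check: sum = 15 = tr ✓).

Step 4 — unit eigenvector for λ_1 ≈ 8.3723: v spans the null space of (Sigma - λ_1 I), whose rows are
  r_1 = (-2.3723, -2, -1),  r_2 = (-2, -2.3723, 1),  r_3 = (-1, 1, -5.3723).
  v is orthogonal to every row, so take v ∝ r_1 × r_2 = ((-2)·(1) - (-1)·(-2.3723), (-1)·(-2) - (-2.3723)·(1), (-2.3723)·(-2.3723) - (-2)·(-2)) ≈ (-4.3723, 4.3723, 1.6277).
  Rescale (multiply by -1 so the first nonzero entry is positive): u = (4.3723, -4.3723, -1.6277).
  ||u|| = √((4.3723)² + (-4.3723)² + (-1.6277)²) = √(40.8832) ≈ 6.394,  v_1 = u/||u|| ≈ (0.6838, -0.6838, -0.2546) (||v_1|| = 1).

λ_1 = 8.3723,  λ_2 = 4,  λ_3 = 2.6277;  v_1 ≈ (0.6838, -0.6838, -0.2546)


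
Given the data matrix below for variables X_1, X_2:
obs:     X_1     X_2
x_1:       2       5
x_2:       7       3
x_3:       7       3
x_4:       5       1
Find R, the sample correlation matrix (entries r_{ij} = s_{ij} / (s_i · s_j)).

Step 1 — column means:
  mean(X_1) = (2 + 7 + 7 + 5) / 4 = 21/4 = 5.25
  mean(X_2) = (5 + 3 + 3 + 1) / 4 = 12/4 = 3

Step 2 — sample variances and covariances s[i,j] = (1/(n-1)) · Σ_k (x_{k,i} - mean_i) · (x_{k,j} - mean_j), with n-1 = 3:
  s[X_1,X_1] = ((-3.25)·(-3.25) + (1.75)·(1.75) + (1.75)·(1.75) + (-0.25)·(-0.25)) / 3 = 16.75/3 = 5.5833
  s[X_1,X_2] = ((-3.25)·(2) + (1.75)·(0) + (1.75)·(0) + (-0.25)·(-2)) / 3 = -6/3 = -2
  s[X_2,X_2] = ((2)·(2) + (0)·(0) + (0)·(0) + (-2)·(-2)) / 3 = 8/3 = 2.6667
  Sample standard deviations s_i = √(s[i,i]):
  s(X_1) = √(5.5833) = 2.3629
  s(X_2) = √(2.6667) = 1.633

Step 3 — r_{ij} = s_{ij} / (s_i · s_j):
  r[X_1,X_1] = 1 (diagonal).
  r[X_1,X_2] = -2 / (2.3629 · 1.633) = -2 / 3.8586 = -0.5183
  r[X_2,X_2] = 1 (diagonal).

R is symmetric with unit diagonal. Assembling:

R = [[1, -0.5183],
 [-0.5183, 1]]


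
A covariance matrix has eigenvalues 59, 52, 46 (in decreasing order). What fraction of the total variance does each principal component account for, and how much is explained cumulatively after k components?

Step 1 — total variance = trace(Sigma) = Σ λ_i = 59 + 52 + 46 = 157.

Step 2 — fraction explained by component i = λ_i / Σ λ:
  PC1: 59/157 = 0.3758
  PC2: 52/157 = 0.3312
  PC3: 46/157 = 0.293

Step 3 — cumulative fraction after k components = (λ_1 + ... + λ_k) / Σ λ:
  k = 1: 59/157 = 0.3758
  k = 2: (59 + 52)/157 = 111/157 = 0.707
  k = 3: (59 + 52 + 46)/157 = 157/157 = 1

Summary (fraction, with percent):

explained: PC1 0.3758 (37.58%), PC2 0.3312 (33.12%), PC3 0.293 (29.3%);  cumulative: 0.3758, 0.707, 1


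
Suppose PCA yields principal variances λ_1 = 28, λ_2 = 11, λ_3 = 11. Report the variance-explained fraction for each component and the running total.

Step 1 — total variance = trace(Sigma) = Σ λ_i = 28 + 11 + 11 = 50.

Step 2 — fraction explained by component i = λ_i / Σ λ:
  PC1: 28/50 = 0.56
  PC2: 11/50 = 0.22
  PC3: 11/50 = 0.22

Step 3 — cumulative fraction after k components = (λ_1 + ... + λ_k) / Σ λ:
  k = 1: 28/50 = 0.56
  k = 2: (28 + 11)/50 = 39/50 = 0.78
  k = 3: (28 + 11 + 11)/50 = 50/50 = 1

Summary (fraction, with percent):

explained: PC1 0.56 (56%), PC2 0.22 (22%), PC3 0.22 (22%);  cumulative: 0.56, 0.78, 1


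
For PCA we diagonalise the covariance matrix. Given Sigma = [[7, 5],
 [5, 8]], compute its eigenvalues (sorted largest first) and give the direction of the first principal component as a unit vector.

Step 1 — characteristic polynomial of 2×2 Sigma:
  det(Sigma - λI) = λ² - trace · λ + det = 0.
  trace = 7 + 8 = 15, det = 7·8 - (5)² = 31.
Step 2 — discriminant:
  Δ = trace² - 4·det = 225 - 124 = 101.
Step 3 — eigenvalues:
  λ = (trace ± √Δ)/2 = (15 ± 10.0499)/2,
  λ_1 = 12.5249,  λ_2 = 2.4751.

Step 4 — unit eigenvector for λ_1: solve (Sigma - λ_1 I)v = 0. First row:
  (7 - 12.5249)·v_x + (5)·v_y = 0, i.e. (-5.5249)·v_x + (5)·v_y = 0,
  so v ∝ (b, λ_1 - a) = (5, 5.5249) = u.
  ||u|| = √((5)² + (5.5249)²) = √(55.5249) ≈ 7.4515,
  v_1 = u/||u|| ≈ (0.671, 0.7415) (||v_1|| = 1).

λ_1 = 12.5249,  λ_2 = 2.4751;  v_1 ≈ (0.671, 0.7415)


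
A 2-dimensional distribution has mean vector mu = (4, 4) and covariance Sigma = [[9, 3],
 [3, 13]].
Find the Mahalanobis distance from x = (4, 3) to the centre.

Step 1 — centre the observation: (x - mu) = (0, -1).

Step 2 — invert Sigma. det(Sigma) = 9·13 - (3)² = 108.
  Sigma^{-1} = (1/det) · [[d, -b], [-b, a]] = [[0.1204, -0.0278],
 [-0.0278, 0.0833]].

Step 3 — form the quadratic (x - mu)^T · Sigma^{-1} · (x - mu):
  Sigma^{-1} · (x - mu) = (0.0278, -0.0833).
  (x - mu)^T · [Sigma^{-1} · (x - mu)] = (0)·(0.0278) + (-1)·(-0.0833) = 0.0833.

Step 4 — take square root: d = √(0.0833) ≈ 0.2887.

d(x, mu) = √(0.0833) ≈ 0.2887


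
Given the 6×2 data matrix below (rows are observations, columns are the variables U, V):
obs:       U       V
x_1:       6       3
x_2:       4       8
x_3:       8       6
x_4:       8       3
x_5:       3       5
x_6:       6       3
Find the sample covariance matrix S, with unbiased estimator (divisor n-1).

Step 1 — column means:
  mean(U) = (6 + 4 + 8 + 8 + 3 + 6) / 6 = 35/6 = 5.8333
  mean(V) = (3 + 8 + 6 + 3 + 5 + 3) / 6 = 28/6 = 4.6667

Step 2 — sample covariance S[i,j] = (1/(n-1)) · Σ_k (x_{k,i} - mean_i) · (x_{k,j} - mean_j), with n-1 = 5.
  S[U,U] = ((0.1667)·(0.1667) + (-1.8333)·(-1.8333) + (2.1667)·(2.1667) + (2.1667)·(2.1667) + (-2.8333)·(-2.8333) + (0.1667)·(0.1667)) / 5 = 20.8333/5 = 4.1667
  S[U,V] = ((0.1667)·(-1.6667) + (-1.8333)·(3.3333) + (2.1667)·(1.3333) + (2.1667)·(-1.6667) + (-2.8333)·(0.3333) + (0.1667)·(-1.6667)) / 5 = -8.3333/5 = -1.6667
  S[V,V] = ((-1.6667)·(-1.6667) + (3.3333)·(3.3333) + (1.3333)·(1.3333) + (-1.6667)·(-1.6667) + (0.3333)·(0.3333) + (-1.6667)·(-1.6667)) / 5 = 21.3333/5 = 4.2667

S is symmetric (S[j,i] = S[i,j]). Assembling:

S = [[4.1667, -1.6667],
 [-1.6667, 4.2667]]


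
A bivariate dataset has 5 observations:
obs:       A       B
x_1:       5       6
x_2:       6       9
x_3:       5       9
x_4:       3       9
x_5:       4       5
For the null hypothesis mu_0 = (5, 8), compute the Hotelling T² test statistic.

Step 1 — sample mean vector:
  mean(A) = (5 + 6 + 5 + 3 + 4) / 5 = 23/5 = 4.6
  mean(B) = (6 + 9 + 9 + 9 + 5) / 5 = 38/5 = 7.6
  x̄ = (4.6, 7.6),  deviation x̄ - mu_0 = (4.6, 7.6) - (5, 8) = (-0.4, -0.4).

Step 2 — sample covariance matrix, S[i,j] = (1/(n-1)) · Σ_k (x_{k,i} - mean_i) · (x_{k,j} - mean_j), divisor n-1 = 4:
  S[A,A] = ((0.4)·(0.4) + (1.4)·(1.4) + (0.4)·(0.4) + (-1.6)·(-1.6) + (-0.6)·(-0.6)) / 4 = 5.2/4 = 1.3
  S[A,B] = ((0.4)·(-1.6) + (1.4)·(1.4) + (0.4)·(1.4) + (-1.6)·(1.4) + (-0.6)·(-2.6)) / 4 = 1.2/4 = 0.3
  S[B,B] = ((-1.6)·(-1.6) + (1.4)·(1.4) + (1.4)·(1.4) + (1.4)·(1.4) + (-2.6)·(-2.6)) / 4 = 15.2/4 = 3.8
  S = [[1.3, 0.3],
 [0.3, 3.8]].

Step 3 — invert S. det(S) = 1.3·3.8 - (0.3)² = 4.85.
  S^{-1} = (1/det) · [[d, -b], [-b, a]] = [[0.7835, -0.0619],
 [-0.0619, 0.268]].

Step 4 — quadratic form (x̄ - mu_0)^T · S^{-1} · (x̄ - mu_0):
  S^{-1} · (x̄ - mu_0) = (-0.2887, -0.0825),
  (x̄ - mu_0)^T · [...] = (-0.4)·(-0.2887) + (-0.4)·(-0.0825) = 0.1485.

Step 5 — scale by n: T² = 5 · 0.1485 = 0.7423.

T² ≈ 0.7423


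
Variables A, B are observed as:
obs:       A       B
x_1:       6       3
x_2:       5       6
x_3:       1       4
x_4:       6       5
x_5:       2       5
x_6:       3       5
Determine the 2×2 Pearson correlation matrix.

Step 1 — column means:
  mean(A) = (6 + 5 + 1 + 6 + 2 + 3) / 6 = 23/6 = 3.8333
  mean(B) = (3 + 6 + 4 + 5 + 5 + 5) / 6 = 28/6 = 4.6667

Step 2 — sample variances and covariances s[i,j] = (1/(n-1)) · Σ_k (x_{k,i} - mean_i) · (x_{k,j} - mean_j), with n-1 = 5:
  s[A,A] = ((2.1667)·(2.1667) + (1.1667)·(1.1667) + (-2.8333)·(-2.8333) + (2.1667)·(2.1667) + (-1.8333)·(-1.8333) + (-0.8333)·(-0.8333)) / 5 = 22.8333/5 = 4.5667
  s[A,B] = ((2.1667)·(-1.6667) + (1.1667)·(1.3333) + (-2.8333)·(-0.6667) + (2.1667)·(0.3333) + (-1.8333)·(0.3333) + (-0.8333)·(0.3333)) / 5 = -0.3333/5 = -0.0667
  s[B,B] = ((-1.6667)·(-1.6667) + (1.3333)·(1.3333) + (-0.6667)·(-0.6667) + (0.3333)·(0.3333) + (0.3333)·(0.3333) + (0.3333)·(0.3333)) / 5 = 5.3333/5 = 1.0667
  Sample standard deviations s_i = √(s[i,i]):
  s(A) = √(4.5667) = 2.137
  s(B) = √(1.0667) = 1.0328

Step 3 — r_{ij} = s_{ij} / (s_i · s_j):
  r[A,A] = 1 (diagonal).
  r[A,B] = -0.0667 / (2.137 · 1.0328) = -0.0667 / 2.2071 = -0.0302
  r[B,B] = 1 (diagonal).

R is symmetric with unit diagonal. Assembling:

R = [[1, -0.0302],
 [-0.0302, 1]]


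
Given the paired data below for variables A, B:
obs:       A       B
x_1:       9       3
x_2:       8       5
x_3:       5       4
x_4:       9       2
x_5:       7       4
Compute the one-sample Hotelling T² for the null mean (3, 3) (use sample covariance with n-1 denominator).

Step 1 — sample mean vector:
  mean(A) = (9 + 8 + 5 + 9 + 7) / 5 = 38/5 = 7.6
  mean(B) = (3 + 5 + 4 + 2 + 4) / 5 = 18/5 = 3.6
  x̄ = (7.6, 3.6),  deviation x̄ - mu_0 = (7.6, 3.6) - (3, 3) = (4.6, 0.6).

Step 2 — sample covariance matrix, S[i,j] = (1/(n-1)) · Σ_k (x_{k,i} - mean_i) · (x_{k,j} - mean_j), divisor n-1 = 4:
  S[A,A] = ((1.4)·(1.4) + (0.4)·(0.4) + (-2.6)·(-2.6) + (1.4)·(1.4) + (-0.6)·(-0.6)) / 4 = 11.2/4 = 2.8
  S[A,B] = ((1.4)·(-0.6) + (0.4)·(1.4) + (-2.6)·(0.4) + (1.4)·(-1.6) + (-0.6)·(0.4)) / 4 = -3.8/4 = -0.95
  S[B,B] = ((-0.6)·(-0.6) + (1.4)·(1.4) + (0.4)·(0.4) + (-1.6)·(-1.6) + (0.4)·(0.4)) / 4 = 5.2/4 = 1.3
  S = [[2.8, -0.95],
 [-0.95, 1.3]].

Step 3 — invert S. det(S) = 2.8·1.3 - (-0.95)² = 2.7375.
  S^{-1} = (1/det) · [[d, -b], [-b, a]] = [[0.4749, 0.347],
 [0.347, 1.0228]].

Step 4 — quadratic form (x̄ - mu_0)^T · S^{-1} · (x̄ - mu_0):
  S^{-1} · (x̄ - mu_0) = (2.3927, 2.21),
  (x̄ - mu_0)^T · [...] = (4.6)·(2.3927) + (0.6)·(2.21) = 12.3324.

Step 5 — scale by n: T² = 5 · 12.3324 = 61.6621.

T² ≈ 61.6621


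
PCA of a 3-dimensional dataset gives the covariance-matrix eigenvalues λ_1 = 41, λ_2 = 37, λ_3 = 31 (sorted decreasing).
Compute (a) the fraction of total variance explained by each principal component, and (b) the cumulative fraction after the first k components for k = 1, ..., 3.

Step 1 — total variance = trace(Sigma) = Σ λ_i = 41 + 37 + 31 = 109.

Step 2 — fraction explained by component i = λ_i / Σ λ:
  PC1: 41/109 = 0.3761
  PC2: 37/109 = 0.3394
  PC3: 31/109 = 0.2844

Step 3 — cumulative fraction after k components = (λ_1 + ... + λ_k) / Σ λ:
  k = 1: 41/109 = 0.3761
  k = 2: (41 + 37)/109 = 78/109 = 0.7156
  k = 3: (41 + 37 + 31)/109 = 109/109 = 1

Summary (fraction, with percent):

explained: PC1 0.3761 (37.61%), PC2 0.3394 (33.94%), PC3 0.2844 (28.44%);  cumulative: 0.3761, 0.7156, 1


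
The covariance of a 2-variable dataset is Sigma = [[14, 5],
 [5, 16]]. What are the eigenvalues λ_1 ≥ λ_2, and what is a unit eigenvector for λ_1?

Step 1 — characteristic polynomial of 2×2 Sigma:
  det(Sigma - λI) = λ² - trace · λ + det = 0.
  trace = 14 + 16 = 30, det = 14·16 - (5)² = 199.
Step 2 — discriminant:
  Δ = trace² - 4·det = 900 - 796 = 104.
Step 3 — eigenvalues:
  λ = (trace ± √Δ)/2 = (30 ± 10.198)/2,
  λ_1 = 20.099,  λ_2 = 9.901.

Step 4 — unit eigenvector for λ_1: solve (Sigma - λ_1 I)v = 0. First row:
  (14 - 20.099)·v_x + (5)·v_y = 0, i.e. (-6.099)·v_x + (5)·v_y = 0,
  so v ∝ (b, λ_1 - a) = (5, 6.099) = u.
  ||u|| = √((5)² + (6.099)²) = √(62.198) ≈ 7.8866,
  v_1 = u/||u|| ≈ (0.634, 0.7733) (||v_1|| = 1).

λ_1 = 20.099,  λ_2 = 9.901;  v_1 ≈ (0.634, 0.7733)


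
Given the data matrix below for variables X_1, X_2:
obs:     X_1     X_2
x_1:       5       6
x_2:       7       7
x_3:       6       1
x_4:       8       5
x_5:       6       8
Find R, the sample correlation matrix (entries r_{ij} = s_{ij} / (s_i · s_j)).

Step 1 — column means:
  mean(X_1) = (5 + 7 + 6 + 8 + 6) / 5 = 32/5 = 6.4
  mean(X_2) = (6 + 7 + 1 + 5 + 8) / 5 = 27/5 = 5.4

Step 2 — sample variances and covariances s[i,j] = (1/(n-1)) · Σ_k (x_{k,i} - mean_i) · (x_{k,j} - mean_j), with n-1 = 4:
  s[X_1,X_1] = ((-1.4)·(-1.4) + (0.6)·(0.6) + (-0.4)·(-0.4) + (1.6)·(1.6) + (-0.4)·(-0.4)) / 4 = 5.2/4 = 1.3
  s[X_1,X_2] = ((-1.4)·(0.6) + (0.6)·(1.6) + (-0.4)·(-4.4) + (1.6)·(-0.4) + (-0.4)·(2.6)) / 4 = 0.2/4 = 0.05
  s[X_2,X_2] = ((0.6)·(0.6) + (1.6)·(1.6) + (-4.4)·(-4.4) + (-0.4)·(-0.4) + (2.6)·(2.6)) / 4 = 29.2/4 = 7.3
  Sample standard deviations s_i = √(s[i,i]):
  s(X_1) = √(1.3) = 1.1402
  s(X_2) = √(7.3) = 2.7019

Step 3 — r_{ij} = s_{ij} / (s_i · s_j):
  r[X_1,X_1] = 1 (diagonal).
  r[X_1,X_2] = 0.05 / (1.1402 · 2.7019) = 0.05 / 3.0806 = 0.0162
  r[X_2,X_2] = 1 (diagonal).

R is symmetric with unit diagonal. Assembling:

R = [[1, 0.0162],
 [0.0162, 1]]


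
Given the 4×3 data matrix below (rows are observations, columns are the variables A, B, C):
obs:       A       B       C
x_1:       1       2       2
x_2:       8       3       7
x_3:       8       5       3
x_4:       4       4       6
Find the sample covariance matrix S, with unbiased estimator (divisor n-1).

Step 1 — column means:
  mean(A) = (1 + 8 + 8 + 4) / 4 = 21/4 = 5.25
  mean(B) = (2 + 3 + 5 + 4) / 4 = 14/4 = 3.5
  mean(C) = (2 + 7 + 3 + 6) / 4 = 18/4 = 4.5

Step 2 — sample covariance S[i,j] = (1/(n-1)) · Σ_k (x_{k,i} - mean_i) · (x_{k,j} - mean_j), with n-1 = 3.
  S[A,A] = ((-4.25)·(-4.25) + (2.75)·(2.75) + (2.75)·(2.75) + (-1.25)·(-1.25)) / 3 = 34.75/3 = 11.5833
  S[A,B] = ((-4.25)·(-1.5) + (2.75)·(-0.5) + (2.75)·(1.5) + (-1.25)·(0.5)) / 3 = 8.5/3 = 2.8333
  S[A,C] = ((-4.25)·(-2.5) + (2.75)·(2.5) + (2.75)·(-1.5) + (-1.25)·(1.5)) / 3 = 11.5/3 = 3.8333
  S[B,B] = ((-1.5)·(-1.5) + (-0.5)·(-0.5) + (1.5)·(1.5) + (0.5)·(0.5)) / 3 = 5/3 = 1.6667
  S[B,C] = ((-1.5)·(-2.5) + (-0.5)·(2.5) + (1.5)·(-1.5) + (0.5)·(1.5)) / 3 = 1/3 = 0.3333
  S[C,C] = ((-2.5)·(-2.5) + (2.5)·(2.5) + (-1.5)·(-1.5) + (1.5)·(1.5)) / 3 = 17/3 = 5.6667

S is symmetric (S[j,i] = S[i,j]). Assembling:

S = [[11.5833, 2.8333, 3.8333],
 [2.8333, 1.6667, 0.3333],
 [3.8333, 0.3333, 5.6667]]


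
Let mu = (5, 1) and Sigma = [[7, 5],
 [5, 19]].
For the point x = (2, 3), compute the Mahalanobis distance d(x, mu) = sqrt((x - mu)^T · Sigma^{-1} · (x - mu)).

Step 1 — centre the observation: (x - mu) = (-3, 2).

Step 2 — invert Sigma. det(Sigma) = 7·19 - (5)² = 108.
  Sigma^{-1} = (1/det) · [[d, -b], [-b, a]] = [[0.1759, -0.0463],
 [-0.0463, 0.0648]].

Step 3 — form the quadratic (x - mu)^T · Sigma^{-1} · (x - mu):
  Sigma^{-1} · (x - mu) = (-0.6204, 0.2685).
  (x - mu)^T · [Sigma^{-1} · (x - mu)] = (-3)·(-0.6204) + (2)·(0.2685) = 2.3981.

Step 4 — take square root: d = √(2.3981) ≈ 1.5486.

d(x, mu) = √(2.3981) ≈ 1.5486


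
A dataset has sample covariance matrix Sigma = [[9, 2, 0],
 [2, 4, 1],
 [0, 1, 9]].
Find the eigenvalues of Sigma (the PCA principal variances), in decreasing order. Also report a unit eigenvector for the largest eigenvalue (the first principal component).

Step 1 — characteristic polynomial p(λ) = det(λI - Sigma) = λ³ - tr·λ² + c_1·λ - det, where tr = trace, c_1 = sum of the principal 2×2 minors, det = det(Sigma):
  tr = 9 + 4 + 9 = 22,
  c_1 = (9·4 - (2)²) + (9·9 - (0)²) + (4·9 - (1)²) = 32 + 81 + 35 = 148,
  det = 9·(4·9 - (1)²) - (2)·((2)·9 - (1)·(0)) + (0)·((2)·(1) - 4·(0)) = 9·(35) - (2)·(18) + (0)·(2) = 279.
  So p(λ) = λ³ - 22λ² + 148λ - 279.
Step 2 — look for an integer root (rational root theorem: any rational root is an integer divisor of 279). Testing λ = 9:
  p(9) = 729 - 1782 + 1332 - 279 = 0  ✓
  Dividing out (λ - 9): p(λ) = (λ - 9)(λ² - 13λ + 31).
Step 3 — remaining eigenvalues from the quadratic λ² - 13λ + 31 = 0:
  Δ = 13² - 4·31 = 169 - 124 = 45,  λ = (13 ± √45)/2 = (13 ± 6.7082)/2 ≈ 9.8541 or 3.1459.
  Sorted: λ_1 = 9.8541,  λ_2 = 9,  λ_3 = 3.1459  (check: sum = 22 = tr ✓).

Step 4 — unit eigenvector for λ_1 ≈ 9.8541: v spans the null space of (Sigma - λ_1 I), whose rows are
  r_1 = (-0.8541, 2, 0),  r_2 = (2, -5.8541, 1),  r_3 = (0, 1, -0.8541).
  v is orthogonal to every row, so take v ∝ r_1 × r_2 = ((2)·(1) - (0)·(-5.8541), (0)·(2) - (-0.8541)·(1), (-0.8541)·(-5.8541) - (2)·(2)) ≈ (2, 0.8541, 1).
  Let u = (2, 0.8541, 1).
  ||u|| = √((2)² + (0.8541)² + (1)²) = √(5.7295) ≈ 2.3936,  v_1 = u/||u|| ≈ (0.8355, 0.3568, 0.4178) (||v_1|| = 1).

λ_1 = 9.8541,  λ_2 = 9,  λ_3 = 3.1459;  v_1 ≈ (0.8355, 0.3568, 0.4178)


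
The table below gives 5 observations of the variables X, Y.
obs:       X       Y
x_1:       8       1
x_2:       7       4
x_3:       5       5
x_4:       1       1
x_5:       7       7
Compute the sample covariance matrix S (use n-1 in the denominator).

Step 1 — column means:
  mean(X) = (8 + 7 + 5 + 1 + 7) / 5 = 28/5 = 5.6
  mean(Y) = (1 + 4 + 5 + 1 + 7) / 5 = 18/5 = 3.6

Step 2 — sample covariance S[i,j] = (1/(n-1)) · Σ_k (x_{k,i} - mean_i) · (x_{k,j} - mean_j), with n-1 = 4.
  S[X,X] = ((2.4)·(2.4) + (1.4)·(1.4) + (-0.6)·(-0.6) + (-4.6)·(-4.6) + (1.4)·(1.4)) / 4 = 31.2/4 = 7.8
  S[X,Y] = ((2.4)·(-2.6) + (1.4)·(0.4) + (-0.6)·(1.4) + (-4.6)·(-2.6) + (1.4)·(3.4)) / 4 = 10.2/4 = 2.55
  S[Y,Y] = ((-2.6)·(-2.6) + (0.4)·(0.4) + (1.4)·(1.4) + (-2.6)·(-2.6) + (3.4)·(3.4)) / 4 = 27.2/4 = 6.8

S is symmetric (S[j,i] = S[i,j]). Assembling:

S = [[7.8, 2.55],
 [2.55, 6.8]]


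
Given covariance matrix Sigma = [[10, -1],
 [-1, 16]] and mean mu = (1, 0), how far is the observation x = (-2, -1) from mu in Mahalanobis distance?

Step 1 — centre the observation: (x - mu) = (-3, -1).

Step 2 — invert Sigma. det(Sigma) = 10·16 - (-1)² = 159.
  Sigma^{-1} = (1/det) · [[d, -b], [-b, a]] = [[0.1006, 0.0063],
 [0.0063, 0.0629]].

Step 3 — form the quadratic (x - mu)^T · Sigma^{-1} · (x - mu):
  Sigma^{-1} · (x - mu) = (-0.3082, -0.0818).
  (x - mu)^T · [Sigma^{-1} · (x - mu)] = (-3)·(-0.3082) + (-1)·(-0.0818) = 1.0063.

Step 4 — take square root: d = √(1.0063) ≈ 1.0031.

d(x, mu) = √(1.0063) ≈ 1.0031


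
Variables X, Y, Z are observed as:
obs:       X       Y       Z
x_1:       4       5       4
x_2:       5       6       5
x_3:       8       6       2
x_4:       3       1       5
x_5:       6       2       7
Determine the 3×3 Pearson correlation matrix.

Step 1 — column means:
  mean(X) = (4 + 5 + 8 + 3 + 6) / 5 = 26/5 = 5.2
  mean(Y) = (5 + 6 + 6 + 1 + 2) / 5 = 20/5 = 4
  mean(Z) = (4 + 5 + 2 + 5 + 7) / 5 = 23/5 = 4.6

Step 2 — sample variances and covariances s[i,j] = (1/(n-1)) · Σ_k (x_{k,i} - mean_i) · (x_{k,j} - mean_j), with n-1 = 4:
  s[X,X] = ((-1.2)·(-1.2) + (-0.2)·(-0.2) + (2.8)·(2.8) + (-2.2)·(-2.2) + (0.8)·(0.8)) / 4 = 14.8/4 = 3.7
  s[X,Y] = ((-1.2)·(1) + (-0.2)·(2) + (2.8)·(2) + (-2.2)·(-3) + (0.8)·(-2)) / 4 = 9/4 = 2.25
  s[X,Z] = ((-1.2)·(-0.6) + (-0.2)·(0.4) + (2.8)·(-2.6) + (-2.2)·(0.4) + (0.8)·(2.4)) / 4 = -5.6/4 = -1.4
  s[Y,Y] = ((1)·(1) + (2)·(2) + (2)·(2) + (-3)·(-3) + (-2)·(-2)) / 4 = 22/4 = 5.5
  s[Y,Z] = ((1)·(-0.6) + (2)·(0.4) + (2)·(-2.6) + (-3)·(0.4) + (-2)·(2.4)) / 4 = -11/4 = -2.75
  s[Z,Z] = ((-0.6)·(-0.6) + (0.4)·(0.4) + (-2.6)·(-2.6) + (0.4)·(0.4) + (2.4)·(2.4)) / 4 = 13.2/4 = 3.3
  Sample standard deviations s_i = √(s[i,i]):
  s(X) = √(3.7) = 1.9235
  s(Y) = √(5.5) = 2.3452
  s(Z) = √(3.3) = 1.8166

Step 3 — r_{ij} = s_{ij} / (s_i · s_j):
  r[X,X] = 1 (diagonal).
  r[X,Y] = 2.25 / (1.9235 · 2.3452) = 2.25 / 4.5111 = 0.4988
  r[X,Z] = -1.4 / (1.9235 · 1.8166) = -1.4 / 3.4943 = -0.4007
  r[Y,Y] = 1 (diagonal).
  r[Y,Z] = -2.75 / (2.3452 · 1.8166) = -2.75 / 4.2603 = -0.6455
  r[Z,Z] = 1 (diagonal).

R is symmetric with unit diagonal. Assembling:

R = [[1, 0.4988, -0.4007],
 [0.4988, 1, -0.6455],
 [-0.4007, -0.6455, 1]]


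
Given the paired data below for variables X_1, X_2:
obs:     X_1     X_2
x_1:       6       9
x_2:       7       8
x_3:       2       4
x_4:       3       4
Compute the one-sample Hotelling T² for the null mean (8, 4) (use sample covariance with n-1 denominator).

Step 1 — sample mean vector:
  mean(X_1) = (6 + 7 + 2 + 3) / 4 = 18/4 = 4.5
  mean(X_2) = (9 + 8 + 4 + 4) / 4 = 25/4 = 6.25
  x̄ = (4.5, 6.25),  deviation x̄ - mu_0 = (4.5, 6.25) - (8, 4) = (-3.5, 2.25).

Step 2 — sample covariance matrix, S[i,j] = (1/(n-1)) · Σ_k (x_{k,i} - mean_i) · (x_{k,j} - mean_j), divisor n-1 = 3:
  S[X_1,X_1] = ((1.5)·(1.5) + (2.5)·(2.5) + (-2.5)·(-2.5) + (-1.5)·(-1.5)) / 3 = 17/3 = 5.6667
  S[X_1,X_2] = ((1.5)·(2.75) + (2.5)·(1.75) + (-2.5)·(-2.25) + (-1.5)·(-2.25)) / 3 = 17.5/3 = 5.8333
  S[X_2,X_2] = ((2.75)·(2.75) + (1.75)·(1.75) + (-2.25)·(-2.25) + (-2.25)·(-2.25)) / 3 = 20.75/3 = 6.9167
  S = [[5.6667, 5.8333],
 [5.8333, 6.9167]].

Step 3 — invert S. det(S) = 5.6667·6.9167 - (5.8333)² = 5.1667.
  S^{-1} = (1/det) · [[d, -b], [-b, a]] = [[1.3387, -1.129],
 [-1.129, 1.0968]].

Step 4 — quadratic form (x̄ - mu_0)^T · S^{-1} · (x̄ - mu_0):
  S^{-1} · (x̄ - mu_0) = (-7.2258, 6.4194),
  (x̄ - mu_0)^T · [...] = (-3.5)·(-7.2258) + (2.25)·(6.4194) = 39.7339.

Step 5 — scale by n: T² = 4 · 39.7339 = 158.9355.

T² ≈ 158.9355


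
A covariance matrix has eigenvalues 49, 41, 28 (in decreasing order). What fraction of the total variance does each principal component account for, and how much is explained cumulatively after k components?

Step 1 — total variance = trace(Sigma) = Σ λ_i = 49 + 41 + 28 = 118.

Step 2 — fraction explained by component i = λ_i / Σ λ:
  PC1: 49/118 = 0.4153
  PC2: 41/118 = 0.3475
  PC3: 28/118 = 0.2373

Step 3 — cumulative fraction after k components = (λ_1 + ... + λ_k) / Σ λ:
  k = 1: 49/118 = 0.4153
  k = 2: (49 + 41)/118 = 90/118 = 0.7627
  k = 3: (49 + 41 + 28)/118 = 118/118 = 1

Summary (fraction, with percent):

explained: PC1 0.4153 (41.53%), PC2 0.3475 (34.75%), PC3 0.2373 (23.73%);  cumulative: 0.4153, 0.7627, 1


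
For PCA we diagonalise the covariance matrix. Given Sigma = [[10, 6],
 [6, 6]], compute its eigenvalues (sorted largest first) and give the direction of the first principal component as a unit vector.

Step 1 — characteristic polynomial of 2×2 Sigma:
  det(Sigma - λI) = λ² - trace · λ + det = 0.
  trace = 10 + 6 = 16, det = 10·6 - (6)² = 24.
Step 2 — discriminant:
  Δ = trace² - 4·det = 256 - 96 = 160.
Step 3 — eigenvalues:
  λ = (trace ± √Δ)/2 = (16 ± 12.6491)/2,
  λ_1 = 14.3246,  λ_2 = 1.6754.

Step 4 — unit eigenvector for λ_1: solve (Sigma - λ_1 I)v = 0. First row:
  (10 - 14.3246)·v_x + (6)·v_y = 0, i.e. (-4.3246)·v_x + (6)·v_y = 0,
  so v ∝ (b, λ_1 - a) = (6, 4.3246) = u.
  ||u|| = √((6)² + (4.3246)²) = √(54.7018) ≈ 7.3961,
  v_1 = u/||u|| ≈ (0.8112, 0.5847) (||v_1|| = 1).

λ_1 = 14.3246,  λ_2 = 1.6754;  v_1 ≈ (0.8112, 0.5847)


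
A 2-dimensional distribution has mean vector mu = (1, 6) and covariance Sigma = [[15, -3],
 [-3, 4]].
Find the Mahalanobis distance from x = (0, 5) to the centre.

Step 1 — centre the observation: (x - mu) = (-1, -1).

Step 2 — invert Sigma. det(Sigma) = 15·4 - (-3)² = 51.
  Sigma^{-1} = (1/det) · [[d, -b], [-b, a]] = [[0.0784, 0.0588],
 [0.0588, 0.2941]].

Step 3 — form the quadratic (x - mu)^T · Sigma^{-1} · (x - mu):
  Sigma^{-1} · (x - mu) = (-0.1373, -0.3529).
  (x - mu)^T · [Sigma^{-1} · (x - mu)] = (-1)·(-0.1373) + (-1)·(-0.3529) = 0.4902.

Step 4 — take square root: d = √(0.4902) ≈ 0.7001.

d(x, mu) = √(0.4902) ≈ 0.7001


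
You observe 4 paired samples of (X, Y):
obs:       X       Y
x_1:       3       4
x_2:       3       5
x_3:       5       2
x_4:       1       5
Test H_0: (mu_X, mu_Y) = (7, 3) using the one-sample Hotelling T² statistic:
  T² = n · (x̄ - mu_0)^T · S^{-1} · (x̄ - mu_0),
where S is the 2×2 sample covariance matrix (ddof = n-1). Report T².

Step 1 — sample mean vector:
  mean(X) = (3 + 3 + 5 + 1) / 4 = 12/4 = 3
  mean(Y) = (4 + 5 + 2 + 5) / 4 = 16/4 = 4
  x̄ = (3, 4),  deviation x̄ - mu_0 = (3, 4) - (7, 3) = (-4, 1).

Step 2 — sample covariance matrix, S[i,j] = (1/(n-1)) · Σ_k (x_{k,i} - mean_i) · (x_{k,j} - mean_j), divisor n-1 = 3:
  S[X,X] = ((0)·(0) + (0)·(0) + (2)·(2) + (-2)·(-2)) / 3 = 8/3 = 2.6667
  S[X,Y] = ((0)·(0) + (0)·(1) + (2)·(-2) + (-2)·(1)) / 3 = -6/3 = -2
  S[Y,Y] = ((0)·(0) + (1)·(1) + (-2)·(-2) + (1)·(1)) / 3 = 6/3 = 2
  S = [[2.6667, -2],
 [-2, 2]].

Step 3 — invert S. det(S) = 2.6667·2 - (-2)² = 1.3333.
  S^{-1} = (1/det) · [[d, -b], [-b, a]] = [[1.5, 1.5],
 [1.5, 2]].

Step 4 — quadratic form (x̄ - mu_0)^T · S^{-1} · (x̄ - mu_0):
  S^{-1} · (x̄ - mu_0) = (-4.5, -4),
  (x̄ - mu_0)^T · [...] = (-4)·(-4.5) + (1)·(-4) = 14.

Step 5 — scale by n: T² = 4 · 14 = 56.

T² ≈ 56


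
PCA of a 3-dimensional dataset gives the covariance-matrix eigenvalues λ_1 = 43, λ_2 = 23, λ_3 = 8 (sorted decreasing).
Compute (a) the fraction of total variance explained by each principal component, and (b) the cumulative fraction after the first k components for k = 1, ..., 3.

Step 1 — total variance = trace(Sigma) = Σ λ_i = 43 + 23 + 8 = 74.

Step 2 — fraction explained by component i = λ_i / Σ λ:
  PC1: 43/74 = 0.5811
  PC2: 23/74 = 0.3108
  PC3: 8/74 = 0.1081

Step 3 — cumulative fraction after k components = (λ_1 + ... + λ_k) / Σ λ:
  k = 1: 43/74 = 0.5811
  k = 2: (43 + 23)/74 = 66/74 = 0.8919
  k = 3: (43 + 23 + 8)/74 = 74/74 = 1

Summary (fraction, with percent):

explained: PC1 0.5811 (58.11%), PC2 0.3108 (31.08%), PC3 0.1081 (10.81%);  cumulative: 0.5811, 0.8919, 1


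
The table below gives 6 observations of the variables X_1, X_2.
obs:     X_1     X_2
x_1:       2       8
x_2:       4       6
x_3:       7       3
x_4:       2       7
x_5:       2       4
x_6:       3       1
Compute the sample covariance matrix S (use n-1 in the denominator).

Step 1 — column means:
  mean(X_1) = (2 + 4 + 7 + 2 + 2 + 3) / 6 = 20/6 = 3.3333
  mean(X_2) = (8 + 6 + 3 + 7 + 4 + 1) / 6 = 29/6 = 4.8333

Step 2 — sample covariance S[i,j] = (1/(n-1)) · Σ_k (x_{k,i} - mean_i) · (x_{k,j} - mean_j), with n-1 = 5.
  S[X_1,X_1] = ((-1.3333)·(-1.3333) + (0.6667)·(0.6667) + (3.6667)·(3.6667) + (-1.3333)·(-1.3333) + (-1.3333)·(-1.3333) + (-0.3333)·(-0.3333)) / 5 = 19.3333/5 = 3.8667
  S[X_1,X_2] = ((-1.3333)·(3.1667) + (0.6667)·(1.1667) + (3.6667)·(-1.8333) + (-1.3333)·(2.1667) + (-1.3333)·(-0.8333) + (-0.3333)·(-3.8333)) / 5 = -10.6667/5 = -2.1333
  S[X_2,X_2] = ((3.1667)·(3.1667) + (1.1667)·(1.1667) + (-1.8333)·(-1.8333) + (2.1667)·(2.1667) + (-0.8333)·(-0.8333) + (-3.8333)·(-3.8333)) / 5 = 34.8333/5 = 6.9667

S is symmetric (S[j,i] = S[i,j]). Assembling:

S = [[3.8667, -2.1333],
 [-2.1333, 6.9667]]


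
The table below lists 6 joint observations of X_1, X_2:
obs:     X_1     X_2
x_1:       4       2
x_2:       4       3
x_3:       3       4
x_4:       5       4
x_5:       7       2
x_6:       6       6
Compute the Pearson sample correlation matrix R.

Step 1 — column means:
  mean(X_1) = (4 + 4 + 3 + 5 + 7 + 6) / 6 = 29/6 = 4.8333
  mean(X_2) = (2 + 3 + 4 + 4 + 2 + 6) / 6 = 21/6 = 3.5

Step 2 — sample variances and covariances s[i,j] = (1/(n-1)) · Σ_k (x_{k,i} - mean_i) · (x_{k,j} - mean_j), with n-1 = 5:
  s[X_1,X_1] = ((-0.8333)·(-0.8333) + (-0.8333)·(-0.8333) + (-1.8333)·(-1.8333) + (0.1667)·(0.1667) + (2.1667)·(2.1667) + (1.1667)·(1.1667)) / 5 = 10.8333/5 = 2.1667
  s[X_1,X_2] = ((-0.8333)·(-1.5) + (-0.8333)·(-0.5) + (-1.8333)·(0.5) + (0.1667)·(0.5) + (2.1667)·(-1.5) + (1.1667)·(2.5)) / 5 = 0.5/5 = 0.1
  s[X_2,X_2] = ((-1.5)·(-1.5) + (-0.5)·(-0.5) + (0.5)·(0.5) + (0.5)·(0.5) + (-1.5)·(-1.5) + (2.5)·(2.5)) / 5 = 11.5/5 = 2.3
  Sample standard deviations s_i = √(s[i,i]):
  s(X_1) = √(2.1667) = 1.472
  s(X_2) = √(2.3) = 1.5166

Step 3 — r_{ij} = s_{ij} / (s_i · s_j):
  r[X_1,X_1] = 1 (diagonal).
  r[X_1,X_2] = 0.1 / (1.472 · 1.5166) = 0.1 / 2.2323 = 0.0448
  r[X_2,X_2] = 1 (diagonal).

R is symmetric with unit diagonal. Assembling:

R = [[1, 0.0448],
 [0.0448, 1]]


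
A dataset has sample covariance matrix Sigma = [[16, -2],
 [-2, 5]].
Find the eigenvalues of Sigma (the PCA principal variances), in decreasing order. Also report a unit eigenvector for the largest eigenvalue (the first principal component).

Step 1 — characteristic polynomial of 2×2 Sigma:
  det(Sigma - λI) = λ² - trace · λ + det = 0.
  trace = 16 + 5 = 21, det = 16·5 - (-2)² = 76.
Step 2 — discriminant:
  Δ = trace² - 4·det = 441 - 304 = 137.
Step 3 — eigenvalues:
  λ = (trace ± √Δ)/2 = (21 ± 11.7047)/2,
  λ_1 = 16.3523,  λ_2 = 4.6477.

Step 4 — unit eigenvector for λ_1: solve (Sigma - λ_1 I)v = 0. First row:
  (16 - 16.3523)·v_x + (-2)·v_y = 0, i.e. (-0.3523)·v_x + (-2)·v_y = 0,
  so v ∝ (b, λ_1 - a) = (-2, 0.3523); multiply by -1 so the first entry is positive: u = (2, -0.3523).
  ||u|| = √((2)² + (-0.3523)²) = √(4.1242) ≈ 2.0308,
  v_1 = u/||u|| ≈ (0.9848, -0.1735) (||v_1|| = 1).

λ_1 = 16.3523,  λ_2 = 4.6477;  v_1 ≈ (0.9848, -0.1735)


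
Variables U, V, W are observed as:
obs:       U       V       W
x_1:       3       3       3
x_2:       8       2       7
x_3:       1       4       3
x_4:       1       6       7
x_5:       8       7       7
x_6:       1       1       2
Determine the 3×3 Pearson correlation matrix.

Step 1 — column means:
  mean(U) = (3 + 8 + 1 + 1 + 8 + 1) / 6 = 22/6 = 3.6667
  mean(V) = (3 + 2 + 4 + 6 + 7 + 1) / 6 = 23/6 = 3.8333
  mean(W) = (3 + 7 + 3 + 7 + 7 + 2) / 6 = 29/6 = 4.8333

Step 2 — sample variances and covariances s[i,j] = (1/(n-1)) · Σ_k (x_{k,i} - mean_i) · (x_{k,j} - mean_j), with n-1 = 5:
  s[U,U] = ((-0.6667)·(-0.6667) + (4.3333)·(4.3333) + (-2.6667)·(-2.6667) + (-2.6667)·(-2.6667) + (4.3333)·(4.3333) + (-2.6667)·(-2.6667)) / 5 = 59.3333/5 = 11.8667
  s[U,V] = ((-0.6667)·(-0.8333) + (4.3333)·(-1.8333) + (-2.6667)·(0.1667) + (-2.6667)·(2.1667) + (4.3333)·(3.1667) + (-2.6667)·(-2.8333)) / 5 = 7.6667/5 = 1.5333
  s[U,W] = ((-0.6667)·(-1.8333) + (4.3333)·(2.1667) + (-2.6667)·(-1.8333) + (-2.6667)·(2.1667) + (4.3333)·(2.1667) + (-2.6667)·(-2.8333)) / 5 = 26.6667/5 = 5.3333
  s[V,V] = ((-0.8333)·(-0.8333) + (-1.8333)·(-1.8333) + (0.1667)·(0.1667) + (2.1667)·(2.1667) + (3.1667)·(3.1667) + (-2.8333)·(-2.8333)) / 5 = 26.8333/5 = 5.3667
  s[V,W] = ((-0.8333)·(-1.8333) + (-1.8333)·(2.1667) + (0.1667)·(-1.8333) + (2.1667)·(2.1667) + (3.1667)·(2.1667) + (-2.8333)·(-2.8333)) / 5 = 16.8333/5 = 3.3667
  s[W,W] = ((-1.8333)·(-1.8333) + (2.1667)·(2.1667) + (-1.8333)·(-1.8333) + (2.1667)·(2.1667) + (2.1667)·(2.1667) + (-2.8333)·(-2.8333)) / 5 = 28.8333/5 = 5.7667
  Sample standard deviations s_i = √(s[i,i]):
  s(U) = √(11.8667) = 3.4448
  s(V) = √(5.3667) = 2.3166
  s(W) = √(5.7667) = 2.4014

Step 3 — r_{ij} = s_{ij} / (s_i · s_j):
  r[U,U] = 1 (diagonal).
  r[U,V] = 1.5333 / (3.4448 · 2.3166) = 1.5333 / 7.9803 = 0.1921
  r[U,W] = 5.3333 / (3.4448 · 2.4014) = 5.3333 / 8.2723 = 0.6447
  r[V,V] = 1 (diagonal).
  r[V,W] = 3.3667 / (2.3166 · 2.4014) = 3.3667 / 5.5631 = 0.6052
  r[W,W] = 1 (diagonal).

R is symmetric with unit diagonal. Assembling:

R = [[1, 0.1921, 0.6447],
 [0.1921, 1, 0.6052],
 [0.6447, 0.6052, 1]]
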